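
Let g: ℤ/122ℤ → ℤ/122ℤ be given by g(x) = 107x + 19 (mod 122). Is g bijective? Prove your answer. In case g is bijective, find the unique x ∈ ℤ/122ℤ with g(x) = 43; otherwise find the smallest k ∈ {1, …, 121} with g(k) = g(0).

96

If g(x_1) = g(x_2), then 107x_1 ≡ 107x_2 (mod 122). Because gcd(107, 122) = 1, we may cancel 107 to get x_1 ≡ x_2 (mod 122).
We now compute 107⁻¹ mod 122 explicitly. Euclid's algorithm: 122 = 1·107 + 15, 107 = 7·15 + 2, 15 = 7·2 + 1; back-substituting gives 1 = 65·107 − 57·122, so 107⁻¹ ≡ 65 (mod 122).
Then y ↦ 65(y − 19) is a two-sided inverse to g, so every y ∈ ℤ/122ℤ has a preimage.
So g is bijective.
Since g is bijective, we find g⁻¹(43): we need 107x ≡ 43 − 19 ≡ 24 (mod 122). Using 107⁻¹ = 65: x ≡ 65·24 = 1560 = 12·122 + 96, so x = 96.
Check: g(96) = 107·96 + 19 = 10291 = 84·122 + 43 ≡ 43 (mod 122).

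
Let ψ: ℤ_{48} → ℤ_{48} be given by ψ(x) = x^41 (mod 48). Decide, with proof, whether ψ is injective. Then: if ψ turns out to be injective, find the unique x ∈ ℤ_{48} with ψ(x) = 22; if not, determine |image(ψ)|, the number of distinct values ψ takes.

27

ψ(0) = 0^41 = 0.
ψ(6): Repeated squaring mod 48: 6^1 ≡ 6, 6^2 ≡ 6² = 36, 6^4 ≡ 36² = 1296 ≡ 0, 6^8 ≡ 0² = 0, 6^16 ≡ 0² = 0, 6^32 ≡ 0² = 0. Since 41 = 32 + 8 + 1, 6^41 ≡ 0·0·6: 0·0 = 0, then 0·6 = 0. So 6^41 ≡ 0 (mod 48).
So ψ(0) = ψ(6) = 0 while 0 ≠ 6, thus ψ is not injective.
Since ψ is not injective, we determine |image(ψ)|. Computing x^41 mod 48 for each x (by repeated squaring, reducing mod 48 at every step), the values ψ(0), ψ(1), …, ψ(47) are: 0, 1, 32, 3, 16, 5, 0, 7, 32, 9, 16, 11, 0, 13, 32, 15, 16, 17, 0, 19, 32, 21, 16, 23, 0, 25, 32, 27, 16, 29, 0, 31, 32, 33, 16, 35, 0, 37, 32, 39, 16, 41, 0, 43, 32, 45, 16, 47.
The distinct values are {0, 1, 3, 5, 7, 9, 11, 13, 15, 16, 17, 19, 21, 23, 25, 27, 29, 31, 32, 33, 35, 37, 39, 41, 43, 45, 47}; there are 27 of them.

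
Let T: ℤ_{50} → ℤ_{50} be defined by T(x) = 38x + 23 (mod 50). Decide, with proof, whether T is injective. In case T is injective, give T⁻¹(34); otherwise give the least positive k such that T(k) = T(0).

25

We have gcd(38, 50) = 2 > 1. Taking a = 0 and b = 25: T(0) = 23 and T(25) = 38·25 + 23 = 973 ≡ 23 (mod 50).
So T(0) = T(25) while 0 ≠ 25, thus T is not injective.
Since T is not injective, we find the least positive k with T(k) = T(0): this means 38k ≡ 0 (mod 50), i.e. 50 ∣ 38k. Since gcd(38, 50) = 2, dividing through by 2 this holds exactly when 25 ∣ 19k, and as gcd(19, 25) = 1, exactly when 25 ∣ k.
The smallest positive such k is 25.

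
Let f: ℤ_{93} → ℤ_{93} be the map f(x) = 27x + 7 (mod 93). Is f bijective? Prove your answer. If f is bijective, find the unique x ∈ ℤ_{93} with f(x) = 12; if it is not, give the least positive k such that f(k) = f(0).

31

Recall that injectivity means: for all a, b in the domain, f(a) = f(b) implies a = b.
We have gcd(27, 93) = 3 > 1. Taking a = 0 and b = 31: f(0) = 7 and f(31) = 27·31 + 7 = 844 ≡ 7 (mod 93).
So f(0) = f(31) while 0 ≠ 31, so f is not injective, hence not bijective.
Since f is not bijective, we find the least positive k with f(k) = f(0): this means 27k ≡ 0 (mod 93), i.e. 93 ∣ 27k. Since gcd(27, 93) = 3, dividing through by 3 this holds exactly when 31 ∣ 9k, and as gcd(9, 31) = 1, exactly when 31 ∣ k.
The smallest positive such k is 31.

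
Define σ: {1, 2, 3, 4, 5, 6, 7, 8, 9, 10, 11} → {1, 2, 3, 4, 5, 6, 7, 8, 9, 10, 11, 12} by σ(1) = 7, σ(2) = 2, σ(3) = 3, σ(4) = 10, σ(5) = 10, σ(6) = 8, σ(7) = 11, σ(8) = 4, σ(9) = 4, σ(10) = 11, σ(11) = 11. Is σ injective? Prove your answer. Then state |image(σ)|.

σ(4) = 10 = σ(5) with 4 ≠ 5, so σ is not injective.
The image of σ is {2, 3, 4, 7, 8, 10, 11}, which has 7 elements.

7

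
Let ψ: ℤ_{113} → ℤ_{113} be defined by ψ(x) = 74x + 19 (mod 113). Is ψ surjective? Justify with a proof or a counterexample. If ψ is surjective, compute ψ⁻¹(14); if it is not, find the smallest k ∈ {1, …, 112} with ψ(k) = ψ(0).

Since gcd(74, 113) = 1, 74 is invertible modulo 113. Euclid's algorithm: 113 = 1·74 + 39, 74 = 1·39 + 35, 39 = 1·35 + 4, 35 = 8·4 + 3, 4 = 1·3 + 1; back-substituting gives 1 = 84·74 − 55·113, so 74⁻¹ ≡ 84 (mod 113).
For any y ∈ ℤ_{113}, x = 84(y − 19) mod 113 satisfies ψ(x) = 74·84(y − 19) + 19 ≡ y (since 74·84 ≡ 1 mod 113). So every y has a preimage.
Thus ψ is surjective.
Since ψ is surjective, we compute ψ⁻¹(14): solve 74x + 19 ≡ 14 (mod 113), i.e. 74x ≡ 108 (mod 113).
Multiplying by 74⁻¹ = 84 gives x ≡ 84·108 = 9072 = 80·113 + 32 ≡ 32 (mod 113).
Check: ψ(32) = 74·32 + 19 = 2387 = 21·113 + 14 ≡ 14 (mod 113).

32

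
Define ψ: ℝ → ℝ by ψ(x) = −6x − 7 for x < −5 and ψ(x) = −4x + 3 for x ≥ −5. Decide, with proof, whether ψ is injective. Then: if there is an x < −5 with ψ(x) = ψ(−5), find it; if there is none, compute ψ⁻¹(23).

Both pieces are strictly decreasing (slopes −6 and −4), so each is injective on its own interval.
The left piece maps (−∞, −5) onto (23, ∞); the right piece maps [−5, ∞) onto (−∞, 23].
These images are disjoint, so no value is attained by both pieces. Thus ψ is injective.
Because the two images are disjoint, no x < −5 has ψ(x) = ψ(−5), so we compute ψ⁻¹(23): 23 lies in (−∞, 23], so solve −4x + 3 = 23: x = (23 − 3)/(−4) = −5.

-5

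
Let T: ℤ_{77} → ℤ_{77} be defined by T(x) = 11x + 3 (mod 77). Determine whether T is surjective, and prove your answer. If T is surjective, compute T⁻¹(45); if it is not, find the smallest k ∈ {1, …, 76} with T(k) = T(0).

Since gcd(11, 77) = 11, we have 11x ≡ 0 (mod 11) for all x, so T(x) ≡ 3 (mod 11).
But 0 ≢ 3 (mod 11), so 0 ∈ ℤ_{77} has no preimage. Therefore T is not surjective.
Since T is not surjective, we find the least positive k with T(k) = T(0): this means 11k ≡ 0 (mod 77), i.e. 77 ∣ 11k. Since gcd(11, 77) = 11, dividing through by 11 this holds exactly when 7 ∣ k.
The smallest positive such k is 7.

7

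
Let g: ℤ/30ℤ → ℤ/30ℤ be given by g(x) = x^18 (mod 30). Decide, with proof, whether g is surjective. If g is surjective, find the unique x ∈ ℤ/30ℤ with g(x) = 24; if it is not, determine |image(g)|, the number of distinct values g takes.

g(2): Repeated squaring mod 30: 2^1 ≡ 2, 2^2 ≡ 2² = 4, 2^4 ≡ 4² = 16, 2^8 ≡ 16² = 256 ≡ 16, 2^16 ≡ 16² = 256 ≡ 16. Since 18 = 16 + 2, 2^18 ≡ 16·4: 16·4 = 64 ≡ 4. So 2^18 ≡ 4 (mod 30).
g(8): Repeated squaring mod 30: 8^1 ≡ 8, 8^2 ≡ 8² = 64 ≡ 4, 8^4 ≡ 4² = 16, 8^8 ≡ 16² = 256 ≡ 16, 8^16 ≡ 16² = 256 ≡ 16. Since 18 = 16 + 2, 8^18 ≡ 16·4: 16·4 = 64 ≡ 4. So 8^18 ≡ 4 (mod 30).
So g(2) = g(8) = 4 while 2 ≠ 8, therefore g is not injective.
A non-injective map from the 30-element set ℤ/30ℤ to itself takes at most 29 distinct values, so it cannot be surjective. So g is not surjective.
Since g is not surjective, we determine |image(g)|. Computing x^18 mod 30 for each x (by repeated squaring, reducing mod 30 at every step), the values g(0), g(1), …, g(29) are: 0, 1, 4, 9, 16, 25, 6, 19, 4, 21, 10, 1, 24, 19, 16, 15, 16, 19, 24, 1, 10, 21, 4, 19, 6, 25, 16, 9, 4, 1.
The distinct values are {0, 1, 4, 6, 9, 10, 15, 16, 19, 21, 24, 25}; there are 12 of them.

12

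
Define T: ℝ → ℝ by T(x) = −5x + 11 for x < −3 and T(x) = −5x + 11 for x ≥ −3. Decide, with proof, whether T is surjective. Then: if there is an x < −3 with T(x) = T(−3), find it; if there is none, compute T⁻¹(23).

Both pieces are strictly decreasing (slopes −5 and −5), so each is injective on its own interval.
The left piece maps (−∞, −3) onto (26, ∞); the right piece maps [−3, ∞) onto (−∞, 26].
These images together cover ℝ, so T is surjective.
Because the two images are disjoint, no x < −3 has T(x) = T(−3), so we compute T⁻¹(23): 23 lies in (−∞, 26], so solve −5x + 11 = 23: x = (23 − 11)/(−5) = −12/5.

-12/5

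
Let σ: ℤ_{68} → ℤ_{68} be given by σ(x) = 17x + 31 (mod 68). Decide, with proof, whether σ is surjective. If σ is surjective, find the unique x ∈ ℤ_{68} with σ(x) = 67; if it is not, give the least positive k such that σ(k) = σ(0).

4

Since gcd(17, 68) = 17, we have 17x ≡ 0 (mod 17) for all x, so σ(x) ≡ 14 (mod 17).
But 0 ≢ 14 (mod 17), so 0 ∈ ℤ_{68} has no preimage. So σ is not surjective.
Since σ is not surjective, we find the least positive k with σ(k) = σ(0): this means 17k ≡ 0 (mod 68), i.e. 68 ∣ 17k. Since gcd(17, 68) = 17, dividing through by 17 this holds exactly when 4 ∣ k.
The smallest positive such k is 4.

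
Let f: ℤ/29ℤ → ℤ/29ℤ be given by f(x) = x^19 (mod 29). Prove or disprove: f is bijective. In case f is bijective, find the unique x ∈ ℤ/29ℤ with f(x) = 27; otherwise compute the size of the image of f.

21

Since 29 is prime, the nonzero elements of ℤ/29ℤ form a cyclic group of order 28.
As gcd(19, 28) = 1, raising to the 19th power is a bijection on this group: if u^19 ≡ v^19 then (uv^{−1})^19 = 1, and the only element of order dividing gcd(19, 28) = 1 is 1, so u = v.
With f(0) = 0 this makes f injective on all of ℤ/29ℤ, hence bijective (finite equal-size domain and codomain). In particular f is bijective.
Since f is bijective, we find the preimage of 27. The inverse of x ↦ x^19 on (ℤ/29ℤ)^× is x ↦ x^3, because 19·3 = 57 = 2·28 + 1 ≡ 1 (mod 28) and x^{28} = 1 for x ≠ 0 (Fermat). So f⁻¹(27) = 27^3 mod 29.
Repeated squaring mod 29: 27^1 ≡ 27, 27^2 ≡ 27² = 729 ≡ 4. Since 3 = 2 + 1, 27^3 ≡ 4·27: 4·27 = 108 ≡ 21. So 27^3 ≡ 21 (mod 29).
Hence f⁻¹(27) = 21.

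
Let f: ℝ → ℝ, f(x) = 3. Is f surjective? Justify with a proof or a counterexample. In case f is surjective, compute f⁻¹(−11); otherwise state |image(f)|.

1

f(x) = 3 for all x, so 4 has no preimage and f is not surjective.
Since f is not surjective, we state |image(f)|: the image of f is {3}, which has 1 element.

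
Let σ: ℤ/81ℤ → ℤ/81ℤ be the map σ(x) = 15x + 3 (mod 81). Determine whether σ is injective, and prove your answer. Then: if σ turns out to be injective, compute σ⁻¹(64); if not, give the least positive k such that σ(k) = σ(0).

We have gcd(15, 81) = 3 > 1. Taking s = 0 and t = 27: σ(0) = 3 and σ(27) = 15·27 + 3 = 408 ≡ 3 (mod 81).
So σ(0) = σ(27) while 0 ≠ 27, so σ is not injective.
Since σ is not injective, we find the least positive k with σ(k) = σ(0): this means 15k ≡ 0 (mod 81), i.e. 81 ∣ 15k. Since gcd(15, 81) = 3, dividing through by 3 this holds exactly when 27 ∣ 5k, and as gcd(5, 27) = 1, exactly when 27 ∣ k.
The smallest positive such k is 27.

27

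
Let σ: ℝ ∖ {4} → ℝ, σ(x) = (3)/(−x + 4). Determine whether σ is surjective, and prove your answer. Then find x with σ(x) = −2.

11/2

If σ(x) = 0, cross-multiplying gives −1(3) = 0(−x + 4), which simplifies to −3 = 0 — false.  So 0 has no preimage and σ is not surjective.
Solving σ(x) = −2: cross-multiplying gives 3 = −2(−x + 4), which rearranges to −2x = −11, so x = 11/2.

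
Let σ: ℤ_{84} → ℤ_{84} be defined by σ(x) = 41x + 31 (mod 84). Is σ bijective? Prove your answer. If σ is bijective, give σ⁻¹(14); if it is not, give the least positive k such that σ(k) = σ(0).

59

If σ(x_1) = σ(x_2), then 41x_1 ≡ 41x_2 (mod 84). Because gcd(41, 84) = 1, we may cancel 41 to get x_1 ≡ x_2 (mod 84).
We now compute 41⁻¹ mod 84 explicitly. Euclid's algorithm: 84 = 2·41 + 2, 41 = 20·2 + 1; back-substituting gives 1 = 41·41 − 20·84, so 41⁻¹ ≡ 41 (mod 84).
Then y ↦ 41(y − 31) is a two-sided inverse to σ, so every y ∈ ℤ_{84} has a preimage.
Hence σ is bijective.
Since σ is bijective, we find σ⁻¹(14): we need 41x ≡ 14 − 31 ≡ 67 (mod 84). Using 41⁻¹ = 41: x ≡ 41·67 = 2747 = 32·84 + 59, so x = 59.
Check: σ(59) = 41·59 + 31 = 2450 = 29·84 + 14 ≡ 14 (mod 84).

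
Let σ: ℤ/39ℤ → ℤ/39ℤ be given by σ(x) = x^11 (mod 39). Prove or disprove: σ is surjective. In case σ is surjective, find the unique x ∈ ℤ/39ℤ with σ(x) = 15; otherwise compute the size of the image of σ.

33

Computing x^11 mod 39 for each x (by repeated squaring, reducing mod 39 at every step), the values σ(0), σ(1), …, σ(38) are: 0, 1, 20, 9, 10, 8, 24, 28, 5, 3, 4, 32, 12, 13, 14, 33, 22, 23, 21, 37, 2, 18, 16, 17, 6, 25, 26, 27, 7, 35, 36, 34, 11, 15, 31, 29, 30, 19, 38.
Every element of ℤ/39ℤ appears exactly once in this list, so σ is a bijection, and in particular surjective.
Since σ is surjective, we read off the preimage of 15 from the same table: σ(33) = 15, so σ⁻¹(15) = 33.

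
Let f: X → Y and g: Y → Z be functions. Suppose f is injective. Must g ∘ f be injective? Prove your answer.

No. Take X = Y = Z = {1, 2, 3}, f = identity (injective), and g(x) = 1 for every x.
Then (g ∘ f)(1) = 1 = (g ∘ f)(3) with 1 ≠ 3, so g ∘ f is not injective.

not injective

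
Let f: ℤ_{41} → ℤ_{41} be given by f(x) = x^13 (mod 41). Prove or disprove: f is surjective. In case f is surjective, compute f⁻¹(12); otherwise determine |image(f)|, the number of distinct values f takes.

7

Since 41 is prime, the nonzero elements of ℤ_{41} form a cyclic group of order 40.
As gcd(13, 40) = 1, raising to the 13th power is a bijection on this group: if u^13 ≡ v^13 then (uv^{−1})^13 = 1, and the only element of order dividing gcd(13, 40) = 1 is 1, so u = v.
With f(0) = 0 this makes f injective on all of ℤ_{41}, hence bijective (finite equal-size domain and codomain). In particular f is surjective.
Since f is surjective, we find the preimage of 12. The inverse of x ↦ x^13 on (ℤ_{41})^× is x ↦ x^37, because 13·37 = 481 = 12·40 + 1 ≡ 1 (mod 40) and x^{40} = 1 for x ≠ 0 (Fermat). So f⁻¹(12) = 12^37 mod 41.
Repeated squaring mod 41: 12^1 ≡ 12, 12^2 ≡ 12² = 144 ≡ 21, 12^4 ≡ 21² = 441 ≡ 31, 12^8 ≡ 31² = 961 ≡ 18, 12^16 ≡ 18² = 324 ≡ 37, 12^32 ≡ 37² = 1369 ≡ 16. Since 37 = 32 + 4 + 1, 12^37 ≡ 16·31·12: 16·31 = 496 ≡ 4, then 4·12 = 48 ≡ 7. So 12^37 ≡ 7 (mod 41).
Hence f⁻¹(12) = 7.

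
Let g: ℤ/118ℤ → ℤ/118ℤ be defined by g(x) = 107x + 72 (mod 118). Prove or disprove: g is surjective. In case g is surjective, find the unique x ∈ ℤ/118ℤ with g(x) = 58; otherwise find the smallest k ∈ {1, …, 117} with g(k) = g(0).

12

Since gcd(107, 118) = 1, 107 is invertible modulo 118. Euclid's algorithm: 118 = 1·107 + 11, 107 = 9·11 + 8, 11 = 1·8 + 3, 8 = 2·3 + 2, 3 = 1·2 + 1; back-substituting gives 1 = 75·107 − 68·118, so 107⁻¹ ≡ 75 (mod 118).
For any y ∈ ℤ/118ℤ, x = 75(y − 72) mod 118 satisfies g(x) = 107·75(y − 72) + 72 ≡ y (since 107·75 ≡ 1 mod 118). So every y has a preimage.
Hence g is surjective.
Since g is surjective, we compute g⁻¹(58): solve 107x + 72 ≡ 58 (mod 118), i.e. 107x ≡ 104 (mod 118).
Multiplying by 107⁻¹ = 75 gives x ≡ 75·104 = 7800 = 66·118 + 12 ≡ 12 (mod 118).
Check: g(12) = 107·12 + 72 = 1356 = 11·118 + 58 ≡ 58 (mod 118).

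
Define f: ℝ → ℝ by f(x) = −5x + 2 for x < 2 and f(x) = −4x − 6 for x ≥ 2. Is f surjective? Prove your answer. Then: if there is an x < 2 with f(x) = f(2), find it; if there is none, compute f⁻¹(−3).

1

Both pieces are strictly decreasing (slopes −5 and −4), so each is injective on its own interval.
The left piece maps (−∞, 2) onto (−8, ∞); the right piece maps [2, ∞) onto (−∞, −14].
The union (−8, ∞) ∪ (−∞, −14] omits the interval between −8 and −14; in particular −8 has no preimage. So f is not surjective.
Because the two images are disjoint, no x < 2 has f(x) = f(2), so we compute f⁻¹(−3): −3 lies in (−8, ∞), so solve −5x + 2 = −3: x = (−3 − 2)/(−5) = 1.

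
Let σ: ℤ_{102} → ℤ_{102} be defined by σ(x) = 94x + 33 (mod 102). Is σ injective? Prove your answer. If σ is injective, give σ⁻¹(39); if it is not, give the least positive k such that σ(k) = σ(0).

51

We have gcd(94, 102) = 2 > 1. Taking x_1 = 0 and x_2 = 51: σ(0) = 33 and σ(51) = 94·51 + 33 = 4827 ≡ 33 (mod 102).
So σ(0) = σ(51) while 0 ≠ 51, therefore σ is not injective.
Since σ is not injective, we find the least positive k with σ(k) = σ(0): this means 94k ≡ 0 (mod 102), i.e. 102 ∣ 94k. Since gcd(94, 102) = 2, dividing through by 2 this holds exactly when 51 ∣ 47k, and as gcd(47, 51) = 1, exactly when 51 ∣ k.
The smallest positive such k is 51.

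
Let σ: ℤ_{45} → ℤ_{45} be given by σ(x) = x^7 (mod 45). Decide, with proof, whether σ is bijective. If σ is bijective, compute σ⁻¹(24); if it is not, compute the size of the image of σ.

σ(0) = 0^7 = 0.
σ(15): Repeated squaring mod 45: 15^1 ≡ 15, 15^2 ≡ 15² = 225 ≡ 0, 15^4 ≡ 0² = 0. Since 7 = 4 + 2 + 1, 15^7 ≡ 0·0·15: 0·0 = 0, then 0·15 = 0. So 15^7 ≡ 0 (mod 45).
So σ(0) = σ(15) = 0 while 0 ≠ 15, hence σ is not injective, hence not bijective.
Since σ is not bijective, we determine |image(σ)|. Computing x^7 mod 45 for each x (by repeated squaring, reducing mod 45 at every step), the values σ(0), σ(1), …, σ(44) are: 0, 1, 38, 27, 4, 5, 36, 43, 17, 9, 10, 11, 18, 22, 14, 0, 16, 8, 27, 19, 20, 36, 13, 32, 9, 25, 26, 18, 37, 29, 0, 31, 23, 27, 34, 35, 36, 28, 2, 9, 40, 41, 18, 7, 44.
The distinct values are {0, 1, 2, 4, 5, 7, 8, 9, 10, 11, 13, 14, 16, 17, 18, 19, 20, 22, 23, 25, 26, 27, 28, 29, 31, 32, 34, 35, 36, 37, 38, 40, 41, 43, 44}; there are 35 of them.

35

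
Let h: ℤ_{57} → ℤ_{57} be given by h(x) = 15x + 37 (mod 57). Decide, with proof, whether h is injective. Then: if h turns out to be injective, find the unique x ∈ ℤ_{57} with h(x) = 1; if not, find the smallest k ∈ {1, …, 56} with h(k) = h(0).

19

We have gcd(15, 57) = 3 > 1. Taking s = 0 and t = 19: h(0) = 37 and h(19) = 15·19 + 37 = 322 ≡ 37 (mod 57).
So h(0) = h(19) while 0 ≠ 19, so h is not injective.
Since h is not injective, we find the least positive k with h(k) = h(0): this means 15k ≡ 0 (mod 57), i.e. 57 ∣ 15k. Since gcd(15, 57) = 3, dividing through by 3 this holds exactly when 19 ∣ 5k, and as gcd(5, 19) = 1, exactly when 19 ∣ k.
The smallest positive such k is 19.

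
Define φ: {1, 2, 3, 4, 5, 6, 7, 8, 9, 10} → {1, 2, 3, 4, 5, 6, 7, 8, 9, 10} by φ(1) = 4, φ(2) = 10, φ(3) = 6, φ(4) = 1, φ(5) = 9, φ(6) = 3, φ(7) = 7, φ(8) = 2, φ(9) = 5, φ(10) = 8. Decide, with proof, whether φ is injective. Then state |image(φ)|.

The values φ(1), …, φ(10) are 4, 10, 6, 1, 9, 3, 7, 2, 5, 8 — all distinct.
So φ(s) = φ(t) only when s = t, and φ is injective.
The image of φ is {1, 2, 3, 4, 5, 6, 7, 8, 9, 10}, which has 10 elements.

10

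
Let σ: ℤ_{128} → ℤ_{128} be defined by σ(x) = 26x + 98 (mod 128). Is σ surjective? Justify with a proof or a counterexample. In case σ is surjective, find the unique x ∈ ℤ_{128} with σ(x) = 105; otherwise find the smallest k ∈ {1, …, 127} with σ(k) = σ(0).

Recall: σ is surjective if every y in the codomain equals σ(x) for some x in the domain.
Since gcd(26, 128) = 2, we have 26x ≡ 0 (mod 2) for all x, so σ(x) ≡ 0 (mod 2).
But 1 ≢ 0 (mod 2), so 1 ∈ ℤ_{128} has no preimage. Hence σ is not surjective.
Since σ is not surjective, we find the least positive k with σ(k) = σ(0): this means 26k ≡ 0 (mod 128), i.e. 128 ∣ 26k. Since gcd(26, 128) = 2, dividing through by 2 this holds exactly when 64 ∣ 13k, and as gcd(13, 64) = 1, exactly when 64 ∣ k.
The smallest positive such k is 64.

64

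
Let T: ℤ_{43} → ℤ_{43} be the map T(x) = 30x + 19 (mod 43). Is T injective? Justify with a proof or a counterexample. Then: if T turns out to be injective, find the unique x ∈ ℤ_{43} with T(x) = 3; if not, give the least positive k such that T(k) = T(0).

Recall: injectivity means: for all a, b in the domain, T(a) = T(b) implies a = b.
If T(a) = T(b), then 30a ≡ 30b (mod 43). Because gcd(30, 43) = 1, we may cancel 30 to get a ≡ b (mod 43).
Therefore T is injective.
We now compute 30⁻¹ mod 43 explicitly. Euclid's algorithm: 43 = 1·30 + 13, 30 = 2·13 + 4, 13 = 3·4 + 1; back-substituting gives 1 = 33·30 − 23·43, so 30⁻¹ ≡ 33 (mod 43).
Since T is injective, we compute T⁻¹(3): solve 30x + 19 ≡ 3 (mod 43), i.e. 30x ≡ 27 (mod 43).
Multiplying by 30⁻¹ = 33 gives x ≡ 33·27 = 891 = 20·43 + 31 ≡ 31 (mod 43).
Check: T(31) = 30·31 + 19 = 949 = 22·43 + 3 ≡ 3 (mod 43).

31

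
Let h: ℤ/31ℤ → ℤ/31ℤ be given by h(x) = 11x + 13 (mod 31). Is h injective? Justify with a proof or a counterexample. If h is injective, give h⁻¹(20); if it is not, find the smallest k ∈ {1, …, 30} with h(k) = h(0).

26

If h(s) = h(t), then 11s ≡ 11t (mod 31). Because gcd(11, 31) = 1, we may cancel 11 to get s ≡ t (mod 31).
Hence h is injective.
We now compute 11⁻¹ mod 31 explicitly. Euclid's algorithm: 31 = 2·11 + 9, 11 = 1·9 + 2, 9 = 4·2 + 1; back-substituting gives 1 = 17·11 − 6·31, so 11⁻¹ ≡ 17 (mod 31).
Since h is injective, we find h⁻¹(20): we need 11x ≡ 20 − 13 ≡ 7 (mod 31). Using 11⁻¹ = 17: x ≡ 17·7 = 119 = 3·31 + 26, so x = 26.
Check: h(26) = 11·26 + 13 = 299 = 9·31 + 20 ≡ 20 (mod 31).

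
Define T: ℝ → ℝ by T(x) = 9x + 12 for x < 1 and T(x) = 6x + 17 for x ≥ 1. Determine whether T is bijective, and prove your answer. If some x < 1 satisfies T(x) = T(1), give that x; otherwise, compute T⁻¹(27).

Both pieces are strictly increasing (slopes 9 and 6), so each is injective on its own interval.
The left piece maps (−∞, 1) onto (−∞, 21); the right piece maps [1, ∞) onto [23, ∞).
The images leave a gap (21 has no preimage), so T is not surjective, hence not bijective.
Because the two images are disjoint, no x < 1 has T(x) = T(1), so we compute T⁻¹(27): 27 lies in [23, ∞), so solve 6x + 17 = 27: x = (27 − 17)/6 = 5/3.

5/3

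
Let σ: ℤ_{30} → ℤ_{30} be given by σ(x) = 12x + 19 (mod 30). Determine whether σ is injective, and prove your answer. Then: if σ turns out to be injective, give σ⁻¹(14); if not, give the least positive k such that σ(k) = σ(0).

5

We have gcd(12, 30) = 6 > 1. Taking s = 0 and t = 5: σ(0) = 19 and σ(5) = 12·5 + 19 = 79 ≡ 19 (mod 30).
So σ(0) = σ(5) while 0 ≠ 5, thus σ is not injective.
Since σ is not injective, we find the least positive k with σ(k) = σ(0): this means 12k ≡ 0 (mod 30), i.e. 30 ∣ 12k. Since gcd(12, 30) = 6, dividing through by 6 this holds exactly when 5 ∣ 2k, and as gcd(2, 5) = 1, exactly when 5 ∣ k.
The smallest positive such k is 5.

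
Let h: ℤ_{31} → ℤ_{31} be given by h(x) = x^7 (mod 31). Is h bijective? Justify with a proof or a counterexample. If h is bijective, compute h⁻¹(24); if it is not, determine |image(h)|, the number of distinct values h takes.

Since 31 is prime, the nonzero elements of ℤ_{31} form a cyclic group of order 30.
As gcd(7, 30) = 1, raising to the 7th power is a bijection on this group: if u^7 ≡ v^7 then (uv^{−1})^7 = 1, and the only element of order dividing gcd(7, 30) = 1 is 1, so u = v.
With h(0) = 0 this makes h injective on all of ℤ_{31}, hence bijective (finite equal-size domain and codomain). In particular h is bijective.
Since h is bijective, we find the preimage of 24. The inverse of x ↦ x^7 on (ℤ_{31})^× is x ↦ x^13, because 7·13 = 91 = 3·30 + 1 ≡ 1 (mod 30) and x^{30} = 1 for x ≠ 0 (Fermat). So h⁻¹(24) = 24^13 mod 31.
Repeated squaring mod 31: 24^1 ≡ 24, 24^2 ≡ 24² = 576 ≡ 18, 24^4 ≡ 18² = 324 ≡ 14, 24^8 ≡ 14² = 196 ≡ 10. Since 13 = 8 + 4 + 1, 24^13 ≡ 10·14·24: 10·14 = 140 ≡ 16, then 16·24 = 384 ≡ 12. So 24^13 ≡ 12 (mod 31).
Hence h⁻¹(24) = 12.

12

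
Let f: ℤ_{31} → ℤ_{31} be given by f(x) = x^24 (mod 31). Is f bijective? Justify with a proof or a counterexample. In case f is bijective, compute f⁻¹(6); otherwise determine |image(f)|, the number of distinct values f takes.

f(1) = 1^24 = 1.
f(5): Repeated squaring mod 31: 5^1 ≡ 5, 5^2 ≡ 5² = 25, 5^4 ≡ 25² = 625 ≡ 5, 5^8 ≡ 5² = 25, 5^16 ≡ 25² = 625 ≡ 5. Since 24 = 16 + 8, 5^24 ≡ 5·25: 5·25 = 125 ≡ 1. So 5^24 ≡ 1 (mod 31).
So f(1) = f(5) = 1 while 1 ≠ 5, so f is not injective, hence not bijective.
Since f is not bijective, we determine |image(f)|. Computing x^24 mod 31 for each x (by repeated squaring, reducing mod 31 at every step), the values f(0), f(1), …, f(30) are: 0, 1, 16, 2, 8, 1, 1, 8, 4, 4, 16, 8, 16, 2, 4, 2, 2, 4, 2, 16, 8, 16, 4, 4, 8, 1, 1, 8, 2, 16, 1.
The distinct values are {0, 1, 2, 4, 8, 16}; there are 6 of them.

6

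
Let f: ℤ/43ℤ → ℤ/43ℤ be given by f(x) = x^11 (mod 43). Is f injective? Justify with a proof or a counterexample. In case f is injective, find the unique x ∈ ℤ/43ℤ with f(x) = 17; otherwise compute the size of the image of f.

Since 43 is prime, the nonzero elements of ℤ/43ℤ form a cyclic group of order 42.
As gcd(11, 42) = 1, raising to the 11th power is a bijection on this group: if x_1^11 ≡ x_2^11 then (x_1x_2^{−1})^11 = 1, and the only element of order dividing gcd(11, 42) = 1 is 1, so x_1 = x_2.
With f(0) = 0 this makes f injective on all of ℤ/43ℤ, hence bijective (finite equal-size domain and codomain). In particular f is injective.
Since f is injective, we find the preimage of 17. The inverse of x ↦ x^11 on (ℤ/43ℤ)^× is x ↦ x^23, because 11·23 = 253 = 6·42 + 1 ≡ 1 (mod 42) and x^{42} = 1 for x ≠ 0 (Fermat). So f⁻¹(17) = 17^23 mod 43.
Repeated squaring mod 43: 17^1 ≡ 17, 17^2 ≡ 17² = 289 ≡ 31, 17^4 ≡ 31² = 961 ≡ 15, 17^8 ≡ 15² = 225 ≡ 10, 17^16 ≡ 10² = 100 ≡ 14. Since 23 = 16 + 4 + 2 + 1, 17^23 ≡ 14·15·31·17: 14·15 = 210 ≡ 38, then 38·31 = 1178 ≡ 17, then 17·17 = 289 ≡ 31. So 17^23 ≡ 31 (mod 43).
Hence f⁻¹(17) = 31.

31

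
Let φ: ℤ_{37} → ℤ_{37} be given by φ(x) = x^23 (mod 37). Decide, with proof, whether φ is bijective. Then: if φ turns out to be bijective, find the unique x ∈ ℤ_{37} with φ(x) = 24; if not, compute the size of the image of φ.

22

Since 37 is prime, the nonzero elements of ℤ_{37} form a cyclic group of order 36.
As gcd(23, 36) = 1, raising to the 23rd power is a bijection on this group: if x_1^23 ≡ x_2^23 then (x_1x_2^{−1})^23 = 1, and the only element of order dividing gcd(23, 36) = 1 is 1, so x_1 = x_2.
With φ(0) = 0 this makes φ injective on all of ℤ_{37}, hence bijective (finite equal-size domain and codomain). In particular φ is bijective.
Since φ is bijective, we find the preimage of 24. The inverse of x ↦ x^23 on (ℤ_{37})^× is x ↦ x^11, because 23·11 = 253 = 7·36 + 1 ≡ 1 (mod 36) and x^{36} = 1 for x ≠ 0 (Fermat). So φ⁻¹(24) = 24^11 mod 37.
Repeated squaring mod 37: 24^1 ≡ 24, 24^2 ≡ 24² = 576 ≡ 21, 24^4 ≡ 21² = 441 ≡ 34, 24^8 ≡ 34² = 1156 ≡ 9. Since 11 = 8 + 2 + 1, 24^11 ≡ 9·21·24: 9·21 = 189 ≡ 4, then 4·24 = 96 ≡ 22. So 24^11 ≡ 22 (mod 37).
Hence φ⁻¹(24) = 22.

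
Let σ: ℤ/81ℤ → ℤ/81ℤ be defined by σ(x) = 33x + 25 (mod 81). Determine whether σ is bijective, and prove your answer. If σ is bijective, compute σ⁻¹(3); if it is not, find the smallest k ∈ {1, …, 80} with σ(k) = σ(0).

By definition, injectivity means: for all x_1, x_2 in the domain, σ(x_1) = σ(x_2) implies x_1 = x_2.
We have gcd(33, 81) = 3 > 1. Taking x_1 = 0 and x_2 = 27: σ(0) = 25 and σ(27) = 33·27 + 25 = 916 ≡ 25 (mod 81).
So σ(0) = σ(27) while 0 ≠ 27, therefore σ is not injective, hence not bijective.
Since σ is not bijective, we find the least positive k with σ(k) = σ(0): this means 33k ≡ 0 (mod 81), i.e. 81 ∣ 33k. Since gcd(33, 81) = 3, dividing through by 3 this holds exactly when 27 ∣ 11k, and as gcd(11, 27) = 1, exactly when 27 ∣ k.
The smallest positive such k is 27.

27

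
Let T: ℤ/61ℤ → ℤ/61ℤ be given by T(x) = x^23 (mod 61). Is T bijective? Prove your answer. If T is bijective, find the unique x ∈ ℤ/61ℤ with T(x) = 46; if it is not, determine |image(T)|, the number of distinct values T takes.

Since 61 is prime, the nonzero elements of ℤ/61ℤ form a cyclic group of order 60.
As gcd(23, 60) = 1, raising to the 23rd power is a bijection on this group: if x_1^23 ≡ x_2^23 then (x_1x_2^{−1})^23 = 1, and the only element of order dividing gcd(23, 60) = 1 is 1, so x_1 = x_2.
With T(0) = 0 this makes T injective on all of ℤ/61ℤ, hence bijective (finite equal-size domain and codomain). In particular T is bijective.
Since T is bijective, we find the preimage of 46. The inverse of x ↦ x^23 on (ℤ/61ℤ)^× is x ↦ x^47, because 23·47 = 1081 = 18·60 + 1 ≡ 1 (mod 60) and x^{60} = 1 for x ≠ 0 (Fermat). So T⁻¹(46) = 46^47 mod 61.
Repeated squaring mod 61: 46^1 ≡ 46, 46^2 ≡ 46² = 2116 ≡ 42, 46^4 ≡ 42² = 1764 ≡ 56, 46^8 ≡ 56² = 3136 ≡ 25, 46^16 ≡ 25² = 625 ≡ 15, 46^32 ≡ 15² = 225 ≡ 42. Since 47 = 32 + 8 + 4 + 2 + 1, 46^47 ≡ 42·25·56·42·46: 42·25 = 1050 ≡ 13, then 13·56 = 728 ≡ 57, then 57·42 = 2394 ≡ 15, then 15·46 = 690 ≡ 19. So 46^47 ≡ 19 (mod 61).
Hence T⁻¹(46) = 19.

19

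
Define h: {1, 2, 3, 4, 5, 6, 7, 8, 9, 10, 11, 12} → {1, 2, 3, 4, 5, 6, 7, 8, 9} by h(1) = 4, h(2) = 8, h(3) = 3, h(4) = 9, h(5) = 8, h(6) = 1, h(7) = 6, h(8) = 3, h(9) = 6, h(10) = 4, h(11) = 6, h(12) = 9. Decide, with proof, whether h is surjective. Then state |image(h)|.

No element maps to 2, so h is not surjective.
The image of h is {1, 3, 4, 6, 8, 9}, which has 6 elements.

6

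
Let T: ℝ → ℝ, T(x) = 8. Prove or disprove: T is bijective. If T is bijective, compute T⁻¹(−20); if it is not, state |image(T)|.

T(0) = 8 = T(1) with 0 ≠ 1, so T is not injective, hence not bijective.
Since T is not bijective, we state |image(T)|: the image of T is {8}, which has 1 element.

1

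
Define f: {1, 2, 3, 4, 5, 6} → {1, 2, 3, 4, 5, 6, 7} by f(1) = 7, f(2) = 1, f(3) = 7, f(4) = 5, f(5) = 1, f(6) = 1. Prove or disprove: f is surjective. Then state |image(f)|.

No element maps to 2, so f is not surjective.
The image of f is {1, 5, 7}, which has 3 elements.

3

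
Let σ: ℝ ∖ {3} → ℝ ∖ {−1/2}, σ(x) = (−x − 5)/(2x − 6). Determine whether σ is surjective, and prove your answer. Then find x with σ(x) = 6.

31/13

For any y ≠ −1/2, solving y(2x − 6) = −x − 5 for x gives a well-defined x ≠ 3. So σ is surjective.
Solving σ(x) = 6: cross-multiplying gives −x − 5 = 6(2x − 6), which rearranges to −13x = −31, so x = 31/13.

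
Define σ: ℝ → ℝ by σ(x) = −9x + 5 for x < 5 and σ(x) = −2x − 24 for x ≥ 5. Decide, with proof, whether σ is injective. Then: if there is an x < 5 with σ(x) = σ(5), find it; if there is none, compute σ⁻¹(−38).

Both pieces are strictly decreasing (slopes −9 and −2), so each is injective on its own interval.
The left piece maps (−∞, 5) onto (−40, ∞); the right piece maps [5, ∞) onto (−∞, −34].
These images overlap. In particular σ(5) = −34 (right piece), and solving −9x + 5 = −34 on the left piece gives x = 13/3 < 5.
So σ(13/3) = σ(5) with 13/3 ≠ 5, and σ is not injective. This x = 13/3 is the requested value below 5.

13/3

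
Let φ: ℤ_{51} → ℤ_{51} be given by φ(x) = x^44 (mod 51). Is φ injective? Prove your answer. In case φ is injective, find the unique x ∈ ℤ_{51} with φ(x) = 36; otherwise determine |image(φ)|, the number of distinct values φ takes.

10

φ(1) = 1^44 = 1.
φ(4): Repeated squaring mod 51: 4^1 ≡ 4, 4^2 ≡ 4² = 16, 4^4 ≡ 16² = 256 ≡ 1, 4^8 ≡ 1² = 1, 4^16 ≡ 1² = 1, 4^32 ≡ 1² = 1. Since 44 = 32 + 8 + 4, 4^44 ≡ 1·1·1: 1·1 = 1, then 1·1 = 1. So 4^44 ≡ 1 (mod 51).
So φ(1) = φ(4) = 1 while 1 ≠ 4, thus φ is not injective.
Since φ is not injective, we determine |image(φ)|. Computing x^44 mod 51 for each x (by repeated squaring, reducing mod 51 at every step), the values φ(0), φ(1), …, φ(50) are: 0, 1, 16, 21, 1, 4, 30, 13, 16, 33, 13, 13, 21, 1, 4, 33, 1, 34, 18, 16, 4, 18, 4, 13, 30, 16, 16, 30, 13, 4, 18, 4, 16, 18, 34, 1, 33, 4, 1, 21, 13, 13, 33, 16, 13, 30, 4, 1, 21, 16, 1.
The distinct values are {0, 1, 4, 13, 16, 18, 21, 30, 33, 34}; there are 10 of them.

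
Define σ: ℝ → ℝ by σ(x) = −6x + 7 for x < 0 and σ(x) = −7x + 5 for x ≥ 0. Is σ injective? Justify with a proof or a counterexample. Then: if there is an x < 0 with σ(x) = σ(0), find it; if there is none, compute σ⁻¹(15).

-4/3

Both pieces are strictly decreasing (slopes −6 and −7), so each is injective on its own interval.
The left piece maps (−∞, 0) onto (7, ∞); the right piece maps [0, ∞) onto (−∞, 5].
These images are disjoint, so no value is attained by both pieces. So σ is injective.
Because the two images are disjoint, no x < 0 has σ(x) = σ(0), so we compute σ⁻¹(15): 15 lies in (7, ∞), so solve −6x + 7 = 15: x = (15 − 7)/(−6) = −4/3.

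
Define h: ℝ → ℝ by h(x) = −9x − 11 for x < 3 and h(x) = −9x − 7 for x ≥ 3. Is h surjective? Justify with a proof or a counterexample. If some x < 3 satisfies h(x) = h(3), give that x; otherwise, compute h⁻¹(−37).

23/9

Both pieces are strictly decreasing (slopes −9 and −9), so each is injective on its own interval.
The left piece maps (−∞, 3) onto (−38, ∞); the right piece maps [3, ∞) onto (−∞, −34].
The union (−38, ∞) ∪ (−∞, −34] covers ℝ, so h is surjective.
For the follow-up: the images overlap, so an x < 3 with h(x) = h(3) exists. h(3) = −34; solving −9x − 11 = −34 for x < 3 gives x = (−34 + 11)/(−9) = 23/9.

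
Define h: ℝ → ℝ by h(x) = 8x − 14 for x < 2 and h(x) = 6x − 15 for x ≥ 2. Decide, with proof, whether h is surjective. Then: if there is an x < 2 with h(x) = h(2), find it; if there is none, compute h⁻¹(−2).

Both pieces are strictly increasing (slopes 8 and 6), so each is injective on its own interval.
The left piece maps (−∞, 2) onto (−∞, 2); the right piece maps [2, ∞) onto [−3, ∞).
The union (−∞, 2) ∪ [−3, ∞) covers ℝ, so h is surjective.
For the follow-up: the images overlap, so an x < 2 with h(x) = h(2) exists. h(2) = −3; solving 8x − 14 = −3 for x < 2 gives x = (−3 + 14)/8 = 11/8.

11/8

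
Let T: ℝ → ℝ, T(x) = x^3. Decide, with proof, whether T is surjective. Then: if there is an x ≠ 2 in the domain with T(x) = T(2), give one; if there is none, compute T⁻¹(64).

4

For any y ∈ ℝ, x = y^{1/3} ∈ ℝ gives T(x) = y, so T is surjective.
Since x ↦ x^3 is strictly increasing on ℝ, it is injective there, so no x ≠ 2 in the domain has T(x) = T(2). We therefore compute T⁻¹(64) = 64^{1/3} = 4 (indeed 4^3 = 64).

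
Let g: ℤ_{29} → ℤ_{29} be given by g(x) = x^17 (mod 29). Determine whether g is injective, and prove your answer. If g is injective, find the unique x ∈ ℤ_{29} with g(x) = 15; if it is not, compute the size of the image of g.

Since 29 is prime, the nonzero elements of ℤ_{29} form a cyclic group of order 28.
As gcd(17, 28) = 1, raising to the 17th power is a bijection on this group: if a^17 ≡ b^17 then (ab^{−1})^17 = 1, and the only element of order dividing gcd(17, 28) = 1 is 1, so a = b.
With g(0) = 0 this makes g injective on all of ℤ_{29}, hence bijective (finite equal-size domain and codomain). In particular g is injective.
Since g is injective, we find the preimage of 15. The inverse of x ↦ x^17 on (ℤ_{29})^× is x ↦ x^5, because 17·5 = 85 = 3·28 + 1 ≡ 1 (mod 28) and x^{28} = 1 for x ≠ 0 (Fermat). So g⁻¹(15) = 15^5 mod 29.
Repeated squaring mod 29: 15^1 ≡ 15, 15^2 ≡ 15² = 225 ≡ 22, 15^4 ≡ 22² = 484 ≡ 20. Since 5 = 4 + 1, 15^5 ≡ 20·15: 20·15 = 300 ≡ 10. So 15^5 ≡ 10 (mod 29).
Hence g⁻¹(15) = 10.

10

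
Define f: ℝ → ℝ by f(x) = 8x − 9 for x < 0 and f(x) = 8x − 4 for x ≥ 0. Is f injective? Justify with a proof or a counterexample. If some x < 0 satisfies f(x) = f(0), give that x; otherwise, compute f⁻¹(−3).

1/8

Both pieces are strictly increasing (slopes 8 and 8), so each is injective on its own interval.
The left piece maps (−∞, 0) onto (−∞, −9); the right piece maps [0, ∞) onto [−4, ∞).
These images are disjoint, so no value is attained by both pieces. So f is injective.
Because the two images are disjoint, no x < 0 has f(x) = f(0), so we compute f⁻¹(−3): −3 lies in [−4, ∞), so solve 8x − 4 = −3: x = (−3 + 4)/8 = 1/8.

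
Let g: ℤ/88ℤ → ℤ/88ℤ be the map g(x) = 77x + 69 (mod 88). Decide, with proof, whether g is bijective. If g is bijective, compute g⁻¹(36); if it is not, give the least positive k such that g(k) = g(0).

Recall that injectivity means: for all s, t in the domain, g(s) = g(t) implies s = t.
We have gcd(77, 88) = 11 > 1. Taking s = 0 and t = 8: g(0) = 69 and g(8) = 77·8 + 69 = 685 ≡ 69 (mod 88).
So g(0) = g(8) while 0 ≠ 8, thus g is not injective, hence not bijective.
Since g is not bijective, we find the least positive k with g(k) = g(0): this means 77k ≡ 0 (mod 88), i.e. 88 ∣ 77k. Since gcd(77, 88) = 11, dividing through by 11 this holds exactly when 8 ∣ 7k, and as gcd(7, 8) = 1, exactly when 8 ∣ k.
The smallest positive such k is 8.

8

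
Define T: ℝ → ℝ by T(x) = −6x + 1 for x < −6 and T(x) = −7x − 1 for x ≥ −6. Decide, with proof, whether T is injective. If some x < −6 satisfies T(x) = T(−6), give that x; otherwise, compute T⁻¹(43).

Both pieces are strictly decreasing (slopes −6 and −7), so each is injective on its own interval.
The left piece maps (−∞, −6) onto (37, ∞); the right piece maps [−6, ∞) onto (−∞, 41].
These images overlap. In particular T(−6) = 41 (right piece), and solving −6x + 1 = 41 on the left piece gives x = −20/3 < −6.
So T(−20/3) = T(−6) with −20/3 ≠ −6, and T is not injective. This x = −20/3 is the requested value below −6.

-20/3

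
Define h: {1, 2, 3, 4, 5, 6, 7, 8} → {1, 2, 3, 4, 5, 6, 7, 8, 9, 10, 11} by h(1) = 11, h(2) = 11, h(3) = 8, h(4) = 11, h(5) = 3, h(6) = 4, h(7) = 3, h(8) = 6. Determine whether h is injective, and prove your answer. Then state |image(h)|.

h(1) = 11 = h(2) with 1 ≠ 2, so h is not injective.
The image of h is {3, 4, 6, 8, 11}, which has 5 elements.

5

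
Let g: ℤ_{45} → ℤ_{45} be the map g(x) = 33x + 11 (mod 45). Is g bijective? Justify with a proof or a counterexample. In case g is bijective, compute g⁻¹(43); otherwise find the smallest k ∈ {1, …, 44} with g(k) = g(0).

Recall: g is injective when g(x_1) = g(x_2) forces x_1 = x_2.
We have gcd(33, 45) = 3 > 1. Taking x_1 = 0 and x_2 = 15: g(0) = 11 and g(15) = 33·15 + 11 = 506 ≡ 11 (mod 45).
So g(0) = g(15) while 0 ≠ 15, so g is not injective, hence not bijective.
Since g is not bijective, we find the least positive k with g(k) = g(0): this means 33k ≡ 0 (mod 45), i.e. 45 ∣ 33k. Since gcd(33, 45) = 3, dividing through by 3 this holds exactly when 15 ∣ 11k, and as gcd(11, 15) = 1, exactly when 15 ∣ k.
The smallest positive such k is 15.

15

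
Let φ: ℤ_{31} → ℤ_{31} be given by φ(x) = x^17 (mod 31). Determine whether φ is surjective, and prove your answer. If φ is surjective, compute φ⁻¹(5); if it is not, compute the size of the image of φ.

25

Since 31 is prime, the nonzero elements of ℤ_{31} form a cyclic group of order 30.
As gcd(17, 30) = 1, raising to the 17th power is a bijection on this group: if a^17 ≡ b^17 then (ab^{−1})^17 = 1, and the only element of order dividing gcd(17, 30) = 1 is 1, so a = b.
With φ(0) = 0 this makes φ injective on all of ℤ_{31}, hence bijective (finite equal-size domain and codomain). In particular φ is surjective.
Since φ is surjective, we find the preimage of 5. The inverse of x ↦ x^17 on (ℤ_{31})^× is x ↦ x^23, because 17·23 = 391 = 13·30 + 1 ≡ 1 (mod 30) and x^{30} = 1 for x ≠ 0 (Fermat). So φ⁻¹(5) = 5^23 mod 31.
Repeated squaring mod 31: 5^1 ≡ 5, 5^2 ≡ 5² = 25, 5^4 ≡ 25² = 625 ≡ 5, 5^8 ≡ 5² = 25, 5^16 ≡ 25² = 625 ≡ 5. Since 23 = 16 + 4 + 2 + 1, 5^23 ≡ 5·5·25·5: 5·5 = 25, then 25·25 = 625 ≡ 5, then 5·5 = 25. So 5^23 ≡ 25 (mod 31).
Hence φ⁻¹(5) = 25.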